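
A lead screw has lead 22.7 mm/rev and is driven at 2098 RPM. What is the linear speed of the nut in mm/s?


v = lead * (RPM/60) = 22.7*2098/60 = 793.7433

793.7433 mm/s


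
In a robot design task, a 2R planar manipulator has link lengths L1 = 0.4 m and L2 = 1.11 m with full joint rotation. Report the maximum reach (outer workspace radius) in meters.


r_max = L1 + L2 = 0.4 + 1.11 = 1.5100

1.5100 m


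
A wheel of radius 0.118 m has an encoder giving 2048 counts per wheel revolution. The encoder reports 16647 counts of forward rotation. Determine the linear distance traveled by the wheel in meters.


revs = 16647/2048 = 8.128418
d = revs * 2*pi*r = 8.128418 * 2*pi*0.118 = 6.0265

6.0265 m


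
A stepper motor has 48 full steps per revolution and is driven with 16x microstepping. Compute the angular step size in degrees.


step = 360/(48*16) = 360/768 = 0.4688

0.4688 degrees


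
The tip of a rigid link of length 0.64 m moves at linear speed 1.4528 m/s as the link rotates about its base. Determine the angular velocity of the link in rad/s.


omega = v / L = 1.4528 / 0.64 = 2.2700

2.2700 rad/s


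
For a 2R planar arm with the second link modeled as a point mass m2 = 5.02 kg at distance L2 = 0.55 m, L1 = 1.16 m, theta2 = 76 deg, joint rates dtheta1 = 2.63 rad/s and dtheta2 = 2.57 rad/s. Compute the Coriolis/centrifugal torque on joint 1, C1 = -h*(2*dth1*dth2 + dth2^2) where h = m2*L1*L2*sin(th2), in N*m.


h = m2*L1*L2*sin(th2) = 5.02*1.16*0.55*sin(76 deg) = 3.107624
C1 = -h*(2*2.63*2.57 + 2.57^2) = -3.107624*20.1231 = -62.5350

-62.5350 N*m


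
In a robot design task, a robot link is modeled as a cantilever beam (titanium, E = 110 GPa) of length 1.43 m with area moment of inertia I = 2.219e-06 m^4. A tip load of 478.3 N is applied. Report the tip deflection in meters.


delta = F*L^3/(3*E*I) = 478.3*1.43^3/(3*1.100e+11*2.219e-06)
      = 1398.6482081/732270 = 0.0019

0.0019 m


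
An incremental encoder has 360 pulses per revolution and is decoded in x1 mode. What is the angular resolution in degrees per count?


resolution = 360 / (PPR * 1) = 360 / 360 = 1.0000

1.0000 degrees


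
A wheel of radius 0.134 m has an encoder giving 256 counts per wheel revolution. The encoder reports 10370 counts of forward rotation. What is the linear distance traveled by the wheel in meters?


revs = 10370/256 = 40.507812
d = revs * 2*pi*r = 40.507812 * 2*pi*0.134 = 34.1054

34.1054 m


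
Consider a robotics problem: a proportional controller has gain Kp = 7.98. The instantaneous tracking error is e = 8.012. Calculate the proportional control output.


u_P = Kp * e = 7.98 * 8.012 = 63.9358

63.9358


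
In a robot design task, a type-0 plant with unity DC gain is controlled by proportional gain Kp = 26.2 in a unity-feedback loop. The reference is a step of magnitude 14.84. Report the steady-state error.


e_ss = R/(1 + Kp) = 14.84/(1 + 26.2) = 14.84/27.2000 = 0.5456

0.5456


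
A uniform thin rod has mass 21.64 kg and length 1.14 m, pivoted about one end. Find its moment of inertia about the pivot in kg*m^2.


I = (1/3)*m*L^2 = (1/3)*21.64*1.14^2 = 9.3744

9.3744 kg*m^2


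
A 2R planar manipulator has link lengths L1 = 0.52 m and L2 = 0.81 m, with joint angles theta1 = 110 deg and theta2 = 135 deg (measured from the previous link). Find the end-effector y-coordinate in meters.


y = L1*sin(th1) + L2*sin(th1+th2) = 0.52*sin(110 deg) + 0.81*sin(245 deg) = -0.2455

-0.2455 m


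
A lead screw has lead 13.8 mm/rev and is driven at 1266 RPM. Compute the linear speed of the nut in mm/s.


v = lead * (RPM/60) = 13.8*1266/60 = 291.1800

291.1800 mm/s


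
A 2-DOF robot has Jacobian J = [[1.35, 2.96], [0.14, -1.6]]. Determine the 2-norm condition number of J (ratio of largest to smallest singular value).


JJ^T eigenvalues: trace(JJ^T) = 13.1637, det(JJ^T) = det(J)^2 = 6.62753536
s_max^2 = (13.1637 + sqrt(146.77285625))/2 = 12.63934239
s_min^2 = (13.1637 - sqrt(146.77285625))/2 = 0.52435761
kappa = s_max/s_min = sqrt(12.63934239/0.52435761) = 4.9096

4.9096


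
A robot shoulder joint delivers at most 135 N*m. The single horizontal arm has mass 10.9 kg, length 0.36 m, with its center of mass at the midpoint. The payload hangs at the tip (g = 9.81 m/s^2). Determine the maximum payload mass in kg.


tau_arm = m_arm*g*(L/2) = 10.9*9.81*0.36/2 = 19.2472 N*m
tau_payload = tau_max - tau_arm = 135 - 19.2472 = 115.7528
m_payload = tau_payload / (g*L) = 115.7528 / (9.81*0.36) = 32.7763

32.7763 kg


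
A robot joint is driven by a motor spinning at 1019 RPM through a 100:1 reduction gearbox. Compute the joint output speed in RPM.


omega_joint = omega_motor / N = 1019 / 100 = 10.1900

10.1900 RPM


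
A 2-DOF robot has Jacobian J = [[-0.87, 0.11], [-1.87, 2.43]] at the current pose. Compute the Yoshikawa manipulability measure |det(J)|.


det(J) = -0.87*2.43 - (0.11)*(-1.87) = -1.9084
|det(J)| = 1.9084

1.9084


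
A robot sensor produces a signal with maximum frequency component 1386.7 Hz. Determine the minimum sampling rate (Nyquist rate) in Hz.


f_s,min = 2*f_max = 2*1386.7 = 2773.4000

2773.4000 Hz


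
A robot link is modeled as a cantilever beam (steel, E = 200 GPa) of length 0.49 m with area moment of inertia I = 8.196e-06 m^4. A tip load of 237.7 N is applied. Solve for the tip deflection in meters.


delta = F*L^3/(3*E*I) = 237.7*0.49^3/(3*2.000e+11*8.196e-06)
      = 27.9651673/4917600 = 5.6868e-06

5.6868e-06 m


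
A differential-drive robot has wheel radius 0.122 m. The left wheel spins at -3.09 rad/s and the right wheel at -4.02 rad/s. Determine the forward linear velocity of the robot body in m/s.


v = r*(wR + wL)/2 = 0.122*(-4.02 + -3.09)/2 = -0.4337

-0.4337 m/s


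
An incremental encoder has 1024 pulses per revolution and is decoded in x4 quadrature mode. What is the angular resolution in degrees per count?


resolution = 360 / (PPR * 4) = 360 / 4096 = 0.0879

0.0879 degrees


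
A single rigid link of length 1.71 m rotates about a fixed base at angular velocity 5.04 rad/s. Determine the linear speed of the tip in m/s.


v = L*omega = 1.71 * 5.04 = 8.6184

8.6184 m/s


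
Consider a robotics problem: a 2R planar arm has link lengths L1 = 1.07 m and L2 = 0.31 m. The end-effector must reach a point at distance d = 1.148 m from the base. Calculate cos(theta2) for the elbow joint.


cos(th2) = (d^2 - L1^2 - L2^2)/(2*L1*L2) = (1.148^2 - 1.07^2 - 0.31^2)/(2*1.07*0.31) = 0.1159

0.1159


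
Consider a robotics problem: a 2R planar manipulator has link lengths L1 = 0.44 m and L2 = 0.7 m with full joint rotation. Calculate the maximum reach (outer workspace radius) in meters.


r_max = L1 + L2 = 0.44 + 0.7 = 1.1400

1.1400 m


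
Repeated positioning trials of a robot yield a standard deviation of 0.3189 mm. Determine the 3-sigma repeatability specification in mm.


repeatability = 3*sigma = 3*0.3189 = 0.9567

0.9567 mm


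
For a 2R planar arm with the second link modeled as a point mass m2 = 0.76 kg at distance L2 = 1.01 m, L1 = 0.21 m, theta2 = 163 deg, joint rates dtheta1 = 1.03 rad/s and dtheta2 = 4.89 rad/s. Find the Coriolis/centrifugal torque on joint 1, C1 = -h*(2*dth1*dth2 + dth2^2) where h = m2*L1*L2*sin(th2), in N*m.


h = m2*L1*L2*sin(th2) = 0.76*0.21*1.01*sin(163 deg) = 0.047129
C1 = -h*(2*1.03*4.89 + 4.89^2) = -0.047129*33.9855 = -1.6017

-1.6017 N*m


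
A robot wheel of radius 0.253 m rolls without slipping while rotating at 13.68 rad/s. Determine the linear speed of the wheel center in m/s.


v = omega * r = 13.68 * 0.253 = 3.4610

3.4610 m/s


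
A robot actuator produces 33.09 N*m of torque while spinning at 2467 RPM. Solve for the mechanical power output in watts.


omega = 2467 * 2*pi/60 = 258.343636 rad/s
P = tau * omega = 33.09 * 258.343636 = 8548.5909

8548.5909 W


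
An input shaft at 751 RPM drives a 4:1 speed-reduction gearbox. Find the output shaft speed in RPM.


omega_out = omega_in / N = 751 / 4 = 187.7500

187.7500 RPM


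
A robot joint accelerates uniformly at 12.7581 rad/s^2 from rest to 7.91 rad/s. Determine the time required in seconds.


t = delta_omega / alpha = 7.91 / 12.7581 = 0.6200

0.6200 s


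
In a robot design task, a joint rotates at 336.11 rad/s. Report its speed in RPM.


RPM = 336.11 * 60/(2*pi) = 3209.6141

3209.6141 RPM


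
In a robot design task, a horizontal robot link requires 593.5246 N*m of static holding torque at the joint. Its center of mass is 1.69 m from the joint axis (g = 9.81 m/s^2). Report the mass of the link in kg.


m = tau / (g*L) = 593.5246 / (9.81 * 1.69) = 35.8000

35.8000 kg


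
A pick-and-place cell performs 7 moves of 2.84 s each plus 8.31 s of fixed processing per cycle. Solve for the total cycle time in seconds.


T = 7*2.84 + 8.31 = 28.1900

28.1900 s


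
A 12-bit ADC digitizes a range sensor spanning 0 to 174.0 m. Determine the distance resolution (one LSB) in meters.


res = range / 2^n = 174.0/2^12 = 174.0/4096 = 0.0425

0.0425 m


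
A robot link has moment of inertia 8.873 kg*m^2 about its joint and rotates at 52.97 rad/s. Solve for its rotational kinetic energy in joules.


KE = (1/2)*I*omega^2 = 0.5*8.873*52.97^2 = 12448.0244

12448.0244 J


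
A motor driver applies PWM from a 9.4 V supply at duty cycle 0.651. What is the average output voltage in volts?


V_avg = V_supply * D = 9.4*0.651 = 6.1194

6.1194 V


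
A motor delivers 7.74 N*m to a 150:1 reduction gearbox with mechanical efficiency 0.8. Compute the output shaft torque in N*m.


tau_out = tau_in * N * eta = 7.74 * 150 * 0.8 = 928.8000

928.8000 N*m


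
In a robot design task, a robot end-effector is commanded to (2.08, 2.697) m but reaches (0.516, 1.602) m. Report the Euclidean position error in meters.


dx = 0.516 - (2.08) = -1.5640, dy = 1.602 - (2.697) = -1.0950
err = sqrt(2.446096 + 1.199025) = 1.9092

1.9092 m


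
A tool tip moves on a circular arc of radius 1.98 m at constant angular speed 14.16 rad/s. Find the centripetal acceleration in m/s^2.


a_c = omega^2 * r = 14.16^2 * 1.98 = 397.0011

397.0011 m/s^2


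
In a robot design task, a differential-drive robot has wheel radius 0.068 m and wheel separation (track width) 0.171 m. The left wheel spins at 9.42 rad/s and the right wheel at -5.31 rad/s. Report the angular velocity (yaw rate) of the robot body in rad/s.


omega = r*(wR - wL)/L = 0.068*(-5.31 - (9.42))/0.171 = -5.8575

-5.8575 rad/s


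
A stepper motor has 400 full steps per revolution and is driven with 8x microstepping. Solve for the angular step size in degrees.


step = 360/(400*8) = 360/3200 = 0.1125

0.1125 degrees


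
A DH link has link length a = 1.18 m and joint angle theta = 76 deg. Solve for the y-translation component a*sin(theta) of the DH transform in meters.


a*sin(theta) = 1.18*sin(76 deg) = 1.1449

1.1449 m


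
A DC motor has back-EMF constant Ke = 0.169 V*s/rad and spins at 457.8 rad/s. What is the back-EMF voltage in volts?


V_emf = Ke * omega = 0.169*457.8 = 77.3682

77.3682 V


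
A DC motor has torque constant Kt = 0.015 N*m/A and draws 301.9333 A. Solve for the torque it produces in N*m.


tau = Kt * I = 0.015*301.9333 = 4.5290

4.5290 N*m


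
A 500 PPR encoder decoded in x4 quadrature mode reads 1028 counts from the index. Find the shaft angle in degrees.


angle = counts * 360 / (PPR*4) = 1028 * 360 / 2000 = 185.0400

185.0400 degrees


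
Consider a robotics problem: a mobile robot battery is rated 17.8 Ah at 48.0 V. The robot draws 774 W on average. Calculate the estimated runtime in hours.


E = 17.8*48.0 = 854.4000 Wh
t = E/P = 854.4000/774 = 1.1039

1.1039 hours


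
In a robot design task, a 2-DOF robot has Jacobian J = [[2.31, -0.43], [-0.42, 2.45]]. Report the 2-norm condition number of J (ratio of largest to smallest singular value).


JJ^T eigenvalues: trace(JJ^T) = 11.6999, det(JJ^T) = det(J)^2 = 30.01834521
s_max^2 = (11.6999 + sqrt(16.81427917))/2 = 7.90021091
s_min^2 = (11.6999 - sqrt(16.81427917))/2 = 3.79968909
kappa = s_max/s_min = sqrt(7.90021091/3.79968909) = 1.4419

1.4419


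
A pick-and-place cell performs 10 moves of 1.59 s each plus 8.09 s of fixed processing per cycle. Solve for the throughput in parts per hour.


T_cycle = 10*1.59 + 8.09 = 23.9900 s
rate = 3600/T = 150.0625

150.0625 parts/hour


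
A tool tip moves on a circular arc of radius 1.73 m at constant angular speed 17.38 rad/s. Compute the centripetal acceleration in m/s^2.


a_c = omega^2 * r = 17.38^2 * 1.73 = 522.5714

522.5714 m/s^2


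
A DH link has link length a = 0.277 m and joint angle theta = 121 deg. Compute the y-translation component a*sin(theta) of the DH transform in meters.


a*sin(theta) = 0.277*sin(121 deg) = 0.2374

0.2374 m


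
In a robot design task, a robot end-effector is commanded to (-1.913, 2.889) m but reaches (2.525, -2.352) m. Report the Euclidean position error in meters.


dx = 2.525 - (-1.913) = 4.4380, dy = -2.352 - (2.889) = -5.2410
err = sqrt(19.695844 + 27.468081) = 6.8676

6.8676 m


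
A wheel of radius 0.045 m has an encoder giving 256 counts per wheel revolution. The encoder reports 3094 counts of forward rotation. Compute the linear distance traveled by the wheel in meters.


revs = 3094/256 = 12.085938
d = revs * 2*pi*r = 12.085938 * 2*pi*0.045 = 3.4172

3.4172 m


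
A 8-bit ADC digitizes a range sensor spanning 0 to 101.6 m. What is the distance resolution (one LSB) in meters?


res = range / 2^n = 101.6/2^8 = 101.6/256 = 0.3969

0.3969 m


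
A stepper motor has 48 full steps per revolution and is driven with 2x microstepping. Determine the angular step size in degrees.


step = 360/(48*2) = 360/96 = 3.7500

3.7500 degrees


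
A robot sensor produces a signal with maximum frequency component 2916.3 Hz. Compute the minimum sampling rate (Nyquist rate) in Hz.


f_s,min = 2*f_max = 2*2916.3 = 5832.6000

5832.6000 Hz


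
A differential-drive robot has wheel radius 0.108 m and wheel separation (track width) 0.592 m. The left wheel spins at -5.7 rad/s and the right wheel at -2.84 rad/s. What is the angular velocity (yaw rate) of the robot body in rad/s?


omega = r*(wR - wL)/L = 0.108*(-2.84 - (-5.7))/0.592 = 0.5218

0.5218 rad/s


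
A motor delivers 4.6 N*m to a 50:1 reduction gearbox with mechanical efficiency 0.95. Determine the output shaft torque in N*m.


tau_out = tau_in * N * eta = 4.6 * 50 * 0.95 = 218.5000

218.5000 N*m


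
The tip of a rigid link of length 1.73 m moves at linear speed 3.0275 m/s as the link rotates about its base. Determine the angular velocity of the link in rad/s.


omega = v / L = 3.0275 / 1.73 = 1.7500

1.7500 rad/s


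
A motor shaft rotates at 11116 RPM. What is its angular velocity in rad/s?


omega = 11116 * 2*pi/60 = 1164.0648

1164.0648 rad/s


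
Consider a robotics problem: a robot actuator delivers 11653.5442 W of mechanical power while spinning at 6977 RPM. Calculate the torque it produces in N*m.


omega = 6977 * 2*pi/60 = 730.629731 rad/s
tau = P / omega = 11653.5442 / 730.629731 = 15.9500

15.9500 N*m


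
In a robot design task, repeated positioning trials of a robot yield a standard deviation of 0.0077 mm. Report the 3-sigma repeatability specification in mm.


repeatability = 3*sigma = 3*0.0077 = 0.0231

0.0231 mm


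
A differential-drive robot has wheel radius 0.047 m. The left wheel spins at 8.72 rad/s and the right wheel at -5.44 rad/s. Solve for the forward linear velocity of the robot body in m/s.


v = r*(wR + wL)/2 = 0.047*(-5.44 + 8.72)/2 = 0.0771

0.0771 m/s


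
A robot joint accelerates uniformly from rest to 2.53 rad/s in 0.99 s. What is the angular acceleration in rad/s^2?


alpha = delta_omega / t = 2.53 / 0.99 = 2.5556

2.5556 rad/s^2


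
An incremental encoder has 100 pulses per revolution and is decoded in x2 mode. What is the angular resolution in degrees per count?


resolution = 360 / (PPR * 2) = 360 / 200 = 1.8000

1.8000 degrees


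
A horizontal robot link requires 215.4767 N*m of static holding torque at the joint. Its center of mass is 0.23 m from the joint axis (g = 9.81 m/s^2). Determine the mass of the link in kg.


m = tau / (g*L) = 215.4767 / (9.81 * 0.23) = 95.5000

95.5000 kg


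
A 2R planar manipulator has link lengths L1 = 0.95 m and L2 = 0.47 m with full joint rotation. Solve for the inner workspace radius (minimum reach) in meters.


r_min = |L1 - L2| = |0.95 - 0.47| = 0.4800

0.4800 m


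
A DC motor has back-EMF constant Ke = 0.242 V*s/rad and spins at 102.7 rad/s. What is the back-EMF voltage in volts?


V_emf = Ke * omega = 0.242*102.7 = 24.8534

24.8534 V


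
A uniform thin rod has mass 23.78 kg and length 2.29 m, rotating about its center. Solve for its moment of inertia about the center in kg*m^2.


I = (1/12)*m*L^2 = (1/12)*23.78*2.29^2 = 10.3921

10.3921 kg*m^2


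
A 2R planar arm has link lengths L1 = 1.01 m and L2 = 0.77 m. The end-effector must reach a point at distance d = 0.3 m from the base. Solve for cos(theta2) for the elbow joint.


cos(th2) = (d^2 - L1^2 - L2^2)/(2*L1*L2) = (0.3^2 - 1.01^2 - 0.77^2)/(2*1.01*0.77) = -0.9792

-0.9792


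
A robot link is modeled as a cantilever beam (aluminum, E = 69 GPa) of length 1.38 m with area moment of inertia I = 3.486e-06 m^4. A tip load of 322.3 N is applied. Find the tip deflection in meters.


delta = F*L^3/(3*E*I) = 322.3*1.38^3/(3*6.900e+10*3.486e-06)
      = 847.0276056/721602 = 0.0012

0.0012 m


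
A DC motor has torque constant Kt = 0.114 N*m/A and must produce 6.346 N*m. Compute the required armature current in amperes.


I = tau / Kt = 6.346/0.114 = 55.6667

55.6667 A


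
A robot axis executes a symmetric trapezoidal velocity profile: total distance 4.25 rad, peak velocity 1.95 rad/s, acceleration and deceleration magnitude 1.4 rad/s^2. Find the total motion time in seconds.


t_acc = v/a = 1.95/1.4 = 1.392857 s
d_acc = v^2/(2a) = 1.358036 rad (each ramp)
d_cruise = 4.25 - 2*1.358036 = 1.533928 rad
t_cruise = 1.533928/1.95 = 0.786630 s
t_total = 2*1.392857 + 0.786630 = 3.5723

3.5723 s


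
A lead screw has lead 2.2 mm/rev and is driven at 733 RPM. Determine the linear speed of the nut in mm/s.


v = lead * (RPM/60) = 2.2*733/60 = 26.8767

26.8767 mm/s


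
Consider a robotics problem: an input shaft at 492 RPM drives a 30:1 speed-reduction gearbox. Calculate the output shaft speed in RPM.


omega_out = omega_in / N = 492 / 30 = 16.4000

16.4000 RPM


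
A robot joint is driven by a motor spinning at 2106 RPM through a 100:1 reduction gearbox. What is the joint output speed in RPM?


omega_joint = omega_motor / N = 2106 / 100 = 21.0600

21.0600 RPM


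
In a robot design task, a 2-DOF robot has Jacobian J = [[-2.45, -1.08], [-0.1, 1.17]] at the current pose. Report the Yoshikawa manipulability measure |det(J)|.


det(J) = -2.45*1.17 - (-1.08)*(-0.1) = -2.9745
|det(J)| = 2.9745

2.9745


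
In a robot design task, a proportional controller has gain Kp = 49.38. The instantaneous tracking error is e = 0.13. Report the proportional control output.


u_P = Kp * e = 49.38 * 0.13 = 6.4194

6.4194


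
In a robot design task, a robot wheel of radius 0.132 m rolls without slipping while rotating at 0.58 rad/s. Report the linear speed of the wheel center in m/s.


v = omega * r = 0.58 * 0.132 = 0.0766

0.0766 m/s


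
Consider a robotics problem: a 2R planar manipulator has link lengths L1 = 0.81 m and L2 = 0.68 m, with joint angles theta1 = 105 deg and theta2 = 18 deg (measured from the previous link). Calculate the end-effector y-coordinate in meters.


y = L1*sin(th1) + L2*sin(th1+th2) = 0.81*sin(105 deg) + 0.68*sin(123 deg) = 1.3527

1.3527 m


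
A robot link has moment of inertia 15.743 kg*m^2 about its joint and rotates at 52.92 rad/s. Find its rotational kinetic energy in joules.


KE = (1/2)*I*omega^2 = 0.5*15.743*52.92^2 = 22044.3436

22044.3436 J


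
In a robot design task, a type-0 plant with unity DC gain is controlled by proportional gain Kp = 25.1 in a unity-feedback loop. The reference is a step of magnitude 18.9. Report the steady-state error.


e_ss = R/(1 + Kp) = 18.9/(1 + 25.1) = 18.9/26.1000 = 0.7241

0.7241


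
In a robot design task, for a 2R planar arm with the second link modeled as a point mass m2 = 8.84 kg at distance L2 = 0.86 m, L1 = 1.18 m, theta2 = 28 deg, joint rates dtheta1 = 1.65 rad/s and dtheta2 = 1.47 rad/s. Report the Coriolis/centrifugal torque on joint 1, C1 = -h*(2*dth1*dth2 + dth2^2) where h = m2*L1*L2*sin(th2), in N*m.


h = m2*L1*L2*sin(th2) = 8.84*1.18*0.86*sin(28 deg) = 4.211551
C1 = -h*(2*1.65*1.47 + 1.47^2) = -4.211551*7.0119 = -29.5310

-29.5310 N*m


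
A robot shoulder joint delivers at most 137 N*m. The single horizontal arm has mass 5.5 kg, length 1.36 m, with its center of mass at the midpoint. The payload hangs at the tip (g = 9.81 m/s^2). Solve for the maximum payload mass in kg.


tau_arm = m_arm*g*(L/2) = 5.5*9.81*1.36/2 = 36.6894 N*m
tau_payload = tau_max - tau_arm = 137 - 36.6894 = 100.3106
m_payload = tau_payload / (g*L) = 100.3106 / (9.81*1.36) = 7.5186

7.5186 kg


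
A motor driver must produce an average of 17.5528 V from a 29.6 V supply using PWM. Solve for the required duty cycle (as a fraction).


D = V_avg/V_supply = 17.5528/29.6 = 0.5930

0.5930


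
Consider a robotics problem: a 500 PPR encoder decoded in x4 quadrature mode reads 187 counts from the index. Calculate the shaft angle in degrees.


angle = counts * 360 / (PPR*4) = 187 * 360 / 2000 = 33.6600

33.6600 degrees


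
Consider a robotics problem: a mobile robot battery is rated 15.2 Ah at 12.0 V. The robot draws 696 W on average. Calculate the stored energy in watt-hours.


E = capacity * V = 15.2*12.0 = 182.4000

182.4000 Wh


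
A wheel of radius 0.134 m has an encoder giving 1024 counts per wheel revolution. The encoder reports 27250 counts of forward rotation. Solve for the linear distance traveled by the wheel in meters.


revs = 27250/1024 = 26.611328
d = revs * 2*pi*r = 26.611328 * 2*pi*0.134 = 22.4053

22.4053 m


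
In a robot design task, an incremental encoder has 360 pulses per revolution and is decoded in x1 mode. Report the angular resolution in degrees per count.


resolution = 360 / (PPR * 1) = 360 / 360 = 1.0000

1.0000 degrees


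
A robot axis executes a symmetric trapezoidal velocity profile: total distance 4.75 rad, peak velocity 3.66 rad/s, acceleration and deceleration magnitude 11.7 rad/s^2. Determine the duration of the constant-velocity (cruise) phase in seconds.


t_acc = v/a = 0.312821 s, d_acc = v^2/(2a) = 0.572462 rad each
d_cruise = 4.75 - 2*0.572462 = 3.605076 rad
t_cruise = d_cruise/v = 3.605076/3.66 = 0.9850

0.9850 s


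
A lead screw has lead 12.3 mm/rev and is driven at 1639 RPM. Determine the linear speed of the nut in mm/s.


v = lead * (RPM/60) = 12.3*1639/60 = 335.9950

335.9950 mm/s


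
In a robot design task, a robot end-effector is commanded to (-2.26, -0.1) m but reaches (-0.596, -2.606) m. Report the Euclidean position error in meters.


dx = -0.596 - (-2.26) = 1.6640, dy = -2.606 - (-0.1) = -2.5060
err = sqrt(2.768896 + 6.280036) = 3.0081

3.0081 m


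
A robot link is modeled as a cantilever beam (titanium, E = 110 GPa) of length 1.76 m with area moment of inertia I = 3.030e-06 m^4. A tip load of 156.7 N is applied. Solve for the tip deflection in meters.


delta = F*L^3/(3*E*I) = 156.7*1.76^3/(3*1.100e+11*3.030e-06)
      = 854.2932992/999900 = 8.5438e-04

8.5438e-04 m


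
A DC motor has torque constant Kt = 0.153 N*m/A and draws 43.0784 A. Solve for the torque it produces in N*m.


tau = Kt * I = 0.153*43.0784 = 6.5910

6.5910 N*m


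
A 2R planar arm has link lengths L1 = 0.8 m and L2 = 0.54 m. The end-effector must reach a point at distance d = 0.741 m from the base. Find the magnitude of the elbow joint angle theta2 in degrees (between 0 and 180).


cos(th2) = (d^2 - L1^2 - L2^2)/(2*L1*L2) = (0.741^2 - 0.8^2 - 0.54^2)/(2*0.8*0.54) = -0.44273032
th2 = acos(-0.44273032) = 116.2782 deg

116.2782 degrees


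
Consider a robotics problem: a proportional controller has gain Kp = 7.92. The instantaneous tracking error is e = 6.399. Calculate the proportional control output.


u_P = Kp * e = 7.92 * 6.399 = 50.6801

50.6801


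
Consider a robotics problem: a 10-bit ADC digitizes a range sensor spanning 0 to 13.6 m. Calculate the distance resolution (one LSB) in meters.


res = range / 2^n = 13.6/2^10 = 13.6/1024 = 0.0133

0.0133 m


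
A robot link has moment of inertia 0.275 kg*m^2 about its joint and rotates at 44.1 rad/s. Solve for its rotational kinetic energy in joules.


KE = (1/2)*I*omega^2 = 0.5*0.275*44.1^2 = 267.4114

267.4114 J


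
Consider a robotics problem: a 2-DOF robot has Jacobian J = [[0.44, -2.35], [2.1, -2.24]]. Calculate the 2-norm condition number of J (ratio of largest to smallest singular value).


JJ^T eigenvalues: trace(JJ^T) = 15.1437, det(JJ^T) = det(J)^2 = 15.59776036
s_max^2 = (15.1437 + sqrt(166.94060825))/2 = 14.03212492
s_min^2 = (15.1437 - sqrt(166.94060825))/2 = 1.11157508
kappa = s_max/s_min = sqrt(14.03212492/1.11157508) = 3.5530

3.5530


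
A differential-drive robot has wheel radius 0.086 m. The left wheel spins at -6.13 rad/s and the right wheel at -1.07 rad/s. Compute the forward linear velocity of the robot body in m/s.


v = r*(wR + wL)/2 = 0.086*(-1.07 + -6.13)/2 = -0.3096

-0.3096 m/s


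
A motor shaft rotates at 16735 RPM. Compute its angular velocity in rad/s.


omega = 16735 * 2*pi/60 = 1752.4851

1752.4851 rad/s


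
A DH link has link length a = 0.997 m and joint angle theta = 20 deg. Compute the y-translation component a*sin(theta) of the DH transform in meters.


a*sin(theta) = 0.997*sin(20 deg) = 0.3410

0.3410 m


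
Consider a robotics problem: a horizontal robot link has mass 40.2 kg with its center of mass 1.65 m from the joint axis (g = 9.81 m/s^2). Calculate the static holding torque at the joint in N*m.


tau = m*g*L = 40.2 * 9.81 * 1.65 = 650.6973

650.6973 N*m


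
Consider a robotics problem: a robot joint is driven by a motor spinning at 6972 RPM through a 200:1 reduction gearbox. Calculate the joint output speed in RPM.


omega_joint = omega_motor / N = 6972 / 200 = 34.8600

34.8600 RPM


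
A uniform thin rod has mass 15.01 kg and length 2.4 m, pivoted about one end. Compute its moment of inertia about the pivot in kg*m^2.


I = (1/3)*m*L^2 = (1/3)*15.01*2.4^2 = 28.8192

28.8192 kg*m^2


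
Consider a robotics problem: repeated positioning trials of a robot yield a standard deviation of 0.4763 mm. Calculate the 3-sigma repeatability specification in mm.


repeatability = 3*sigma = 3*0.4763 = 1.4289

1.4289 mm


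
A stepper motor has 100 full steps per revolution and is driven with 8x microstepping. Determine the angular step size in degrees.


step = 360/(100*8) = 360/800 = 0.4500

0.4500 degrees


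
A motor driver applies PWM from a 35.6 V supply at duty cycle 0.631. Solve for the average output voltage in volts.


V_avg = V_supply * D = 35.6*0.631 = 22.4636

22.4636 V


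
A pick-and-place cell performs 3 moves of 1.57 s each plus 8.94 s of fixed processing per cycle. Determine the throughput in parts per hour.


T_cycle = 3*1.57 + 8.94 = 13.6500 s
rate = 3600/T = 263.7363

263.7363 parts/hour


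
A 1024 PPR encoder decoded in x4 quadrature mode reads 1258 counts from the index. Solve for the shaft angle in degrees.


angle = counts * 360 / (PPR*4) = 1258 * 360 / 4096 = 110.5664

110.5664 degrees


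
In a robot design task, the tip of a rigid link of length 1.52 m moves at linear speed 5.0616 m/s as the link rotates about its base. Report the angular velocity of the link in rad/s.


omega = v / L = 5.0616 / 1.52 = 3.3300

3.3300 rad/s


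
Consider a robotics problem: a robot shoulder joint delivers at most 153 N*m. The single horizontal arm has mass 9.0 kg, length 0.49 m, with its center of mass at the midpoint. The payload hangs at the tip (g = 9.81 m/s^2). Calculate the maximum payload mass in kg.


tau_arm = m_arm*g*(L/2) = 9.0*9.81*0.49/2 = 21.6311 N*m
tau_payload = tau_max - tau_arm = 153 - 21.6311 = 131.3689
m_payload = tau_payload / (g*L) = 131.3689 / (9.81*0.49) = 27.3292

27.3292 kg


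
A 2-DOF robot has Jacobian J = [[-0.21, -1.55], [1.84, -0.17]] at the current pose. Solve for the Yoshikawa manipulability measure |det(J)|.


det(J) = -0.21*-0.17 - (-1.55)*(1.84) = 2.8877
|det(J)| = 2.8877

2.8877


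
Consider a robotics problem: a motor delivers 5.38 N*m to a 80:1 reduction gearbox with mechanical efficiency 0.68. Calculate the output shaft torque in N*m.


tau_out = tau_in * N * eta = 5.38 * 80 * 0.68 = 292.6720

292.6720 N*m


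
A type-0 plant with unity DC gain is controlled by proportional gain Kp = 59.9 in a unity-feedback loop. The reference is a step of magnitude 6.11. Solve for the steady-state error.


e_ss = R/(1 + Kp) = 6.11/(1 + 59.9) = 6.11/60.9000 = 0.1003

0.1003


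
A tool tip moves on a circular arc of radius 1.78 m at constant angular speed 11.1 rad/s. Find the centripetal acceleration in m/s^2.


a_c = omega^2 * r = 11.1^2 * 1.78 = 219.3138

219.3138 m/s^2


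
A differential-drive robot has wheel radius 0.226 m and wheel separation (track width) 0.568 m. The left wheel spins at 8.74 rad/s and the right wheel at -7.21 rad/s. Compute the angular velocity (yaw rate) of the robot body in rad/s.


omega = r*(wR - wL)/L = 0.226*(-7.21 - (8.74))/0.568 = -6.3463

-6.3463 rad/s


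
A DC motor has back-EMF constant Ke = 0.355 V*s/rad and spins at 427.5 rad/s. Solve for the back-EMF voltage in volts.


V_emf = Ke * omega = 0.355*427.5 = 151.7625

151.7625 V


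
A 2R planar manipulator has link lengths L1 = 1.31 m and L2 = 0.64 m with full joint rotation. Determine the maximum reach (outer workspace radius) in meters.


r_max = L1 + L2 = 1.31 + 0.64 = 1.9500

1.9500 m


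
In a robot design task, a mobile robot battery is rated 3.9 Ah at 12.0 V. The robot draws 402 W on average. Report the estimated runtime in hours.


E = 3.9*12.0 = 46.8000 Wh
t = E/P = 46.8000/402 = 0.1164

0.1164 hours


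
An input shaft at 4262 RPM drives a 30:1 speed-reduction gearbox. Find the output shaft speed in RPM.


omega_out = omega_in / N = 4262 / 30 = 142.0667

142.0667 RPM


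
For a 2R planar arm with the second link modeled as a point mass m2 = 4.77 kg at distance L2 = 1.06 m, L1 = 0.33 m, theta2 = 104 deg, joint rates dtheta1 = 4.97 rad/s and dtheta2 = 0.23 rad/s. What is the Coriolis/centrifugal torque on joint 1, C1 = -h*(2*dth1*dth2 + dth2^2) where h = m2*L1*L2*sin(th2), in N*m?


h = m2*L1*L2*sin(th2) = 4.77*0.33*1.06*sin(104 deg) = 1.618983
C1 = -h*(2*4.97*0.23 + 0.23^2) = -1.618983*2.3391 = -3.7870

-3.7870 N*m


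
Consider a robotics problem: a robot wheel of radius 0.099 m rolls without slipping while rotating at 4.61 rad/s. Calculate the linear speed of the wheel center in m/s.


v = omega * r = 4.61 * 0.099 = 0.4564

0.4564 m/s


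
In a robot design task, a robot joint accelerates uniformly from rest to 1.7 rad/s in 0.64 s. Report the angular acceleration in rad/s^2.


alpha = delta_omega / t = 1.7 / 0.64 = 2.6562

2.6562 rad/s^2


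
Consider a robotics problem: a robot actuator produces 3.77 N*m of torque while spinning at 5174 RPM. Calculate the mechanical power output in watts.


omega = 5174 * 2*pi/60 = 541.820013 rad/s
P = tau * omega = 3.77 * 541.820013 = 2042.6614

2042.6614 W


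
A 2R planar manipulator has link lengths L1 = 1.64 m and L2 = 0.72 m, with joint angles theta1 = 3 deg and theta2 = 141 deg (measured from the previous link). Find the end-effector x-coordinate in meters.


x = L1*cos(th1) + L2*cos(th1+th2) = 1.64*cos(3 deg) + 0.72*cos(144 deg) = 1.0553

1.0553 m


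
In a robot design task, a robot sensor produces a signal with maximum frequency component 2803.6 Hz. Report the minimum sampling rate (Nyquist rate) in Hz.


f_s,min = 2*f_max = 2*2803.6 = 5607.2000

5607.2000 Hz


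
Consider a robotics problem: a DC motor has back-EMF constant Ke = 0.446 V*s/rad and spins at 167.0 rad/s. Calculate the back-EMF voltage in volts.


V_emf = Ke * omega = 0.446*167.0 = 74.4820

74.4820 V


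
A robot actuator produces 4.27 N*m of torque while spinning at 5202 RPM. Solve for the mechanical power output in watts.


omega = 5202 * 2*pi/60 = 544.752166 rad/s
P = tau * omega = 4.27 * 544.752166 = 2326.0917

2326.0917 W


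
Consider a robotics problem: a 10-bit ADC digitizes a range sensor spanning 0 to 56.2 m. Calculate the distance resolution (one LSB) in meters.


res = range / 2^n = 56.2/2^10 = 56.2/1024 = 0.0549

0.0549 m


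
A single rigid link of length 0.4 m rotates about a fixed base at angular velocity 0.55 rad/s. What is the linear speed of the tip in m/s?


v = L*omega = 0.4 * 0.55 = 0.2200

0.2200 m/s


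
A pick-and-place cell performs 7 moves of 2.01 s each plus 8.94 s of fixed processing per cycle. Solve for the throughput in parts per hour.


T_cycle = 7*2.01 + 8.94 = 23.0100 s
rate = 3600/T = 156.4537

156.4537 parts/hour


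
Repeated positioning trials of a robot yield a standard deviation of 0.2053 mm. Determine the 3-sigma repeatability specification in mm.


repeatability = 3*sigma = 3*0.2053 = 0.6159

0.6159 mm


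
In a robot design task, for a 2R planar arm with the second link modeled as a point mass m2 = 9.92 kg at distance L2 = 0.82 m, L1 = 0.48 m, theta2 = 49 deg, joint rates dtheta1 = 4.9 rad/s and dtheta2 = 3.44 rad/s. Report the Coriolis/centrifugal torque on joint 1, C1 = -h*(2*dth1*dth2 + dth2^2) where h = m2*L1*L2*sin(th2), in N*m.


h = m2*L1*L2*sin(th2) = 9.92*0.48*0.82*sin(49 deg) = 2.946773
C1 = -h*(2*4.9*3.44 + 3.44^2) = -2.946773*45.5456 = -134.2125

-134.2125 N*m


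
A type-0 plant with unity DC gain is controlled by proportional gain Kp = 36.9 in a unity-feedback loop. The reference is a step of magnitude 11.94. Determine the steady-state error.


e_ss = R/(1 + Kp) = 11.94/(1 + 36.9) = 11.94/37.9000 = 0.3150

0.3150


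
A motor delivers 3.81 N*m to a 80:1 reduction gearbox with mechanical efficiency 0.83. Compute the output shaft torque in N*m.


tau_out = tau_in * N * eta = 3.81 * 80 * 0.83 = 252.9840

252.9840 N*m


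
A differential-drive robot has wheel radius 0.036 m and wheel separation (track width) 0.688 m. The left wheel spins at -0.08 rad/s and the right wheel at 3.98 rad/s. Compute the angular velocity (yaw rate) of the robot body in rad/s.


omega = r*(wR - wL)/L = 0.036*(3.98 - (-0.08))/0.688 = 0.2124

0.2124 rad/s


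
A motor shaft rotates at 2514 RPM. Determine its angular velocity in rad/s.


omega = 2514 * 2*pi/60 = 263.2655

263.2655 rad/s


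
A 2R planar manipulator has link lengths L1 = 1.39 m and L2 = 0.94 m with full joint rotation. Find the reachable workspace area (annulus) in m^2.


r_max = L1 + L2 = 2.3300, r_min = |L1 - L2| = 0.4500
A = pi*(r_max^2 - r_min^2) = pi*(5.4289 - 0.2025) = 16.4192

16.4192 m^2


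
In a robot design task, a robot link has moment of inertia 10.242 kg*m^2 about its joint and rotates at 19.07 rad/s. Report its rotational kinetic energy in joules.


KE = (1/2)*I*omega^2 = 0.5*10.242*19.07^2 = 1862.3280

1862.3280 J


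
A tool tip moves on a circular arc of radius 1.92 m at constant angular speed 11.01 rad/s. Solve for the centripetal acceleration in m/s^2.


a_c = omega^2 * r = 11.01^2 * 1.92 = 232.7426

232.7426 m/s^2


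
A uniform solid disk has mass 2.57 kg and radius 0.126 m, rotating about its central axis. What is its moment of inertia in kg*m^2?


I = (1/2)*m*R^2 = 0.5*2.57*0.126^2 = 0.0204

0.0204 kg*m^2


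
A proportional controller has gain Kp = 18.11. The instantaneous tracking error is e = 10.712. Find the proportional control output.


u_P = Kp * e = 18.11 * 10.712 = 193.9943

193.9943


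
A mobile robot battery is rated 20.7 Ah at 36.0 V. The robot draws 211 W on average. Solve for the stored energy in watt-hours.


E = capacity * V = 20.7*36.0 = 745.2000

745.2000 Wh


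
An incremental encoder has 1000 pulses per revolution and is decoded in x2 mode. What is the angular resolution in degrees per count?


resolution = 360 / (PPR * 2) = 360 / 2000 = 0.1800

0.1800 degrees


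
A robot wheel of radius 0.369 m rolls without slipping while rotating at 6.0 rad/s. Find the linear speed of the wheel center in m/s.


v = omega * r = 6.0 * 0.369 = 2.2140

2.2140 m/s


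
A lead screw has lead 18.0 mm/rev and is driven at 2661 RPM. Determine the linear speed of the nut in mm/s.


v = lead * (RPM/60) = 18.0*2661/60 = 798.3000

798.3000 mm/s


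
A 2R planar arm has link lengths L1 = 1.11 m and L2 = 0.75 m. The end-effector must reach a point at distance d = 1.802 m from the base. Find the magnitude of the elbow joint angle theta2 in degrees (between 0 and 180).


cos(th2) = (d^2 - L1^2 - L2^2)/(2*L1*L2) = (1.802^2 - 1.11^2 - 0.75^2)/(2*1.11*0.75) = 0.87243483
th2 = acos(0.87243483) = 29.2572 deg

29.2572 degrees


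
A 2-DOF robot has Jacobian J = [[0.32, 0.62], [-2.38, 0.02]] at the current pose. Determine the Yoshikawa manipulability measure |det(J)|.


det(J) = 0.32*0.02 - (0.62)*(-2.38) = 1.4820
|det(J)| = 1.4820

1.4820


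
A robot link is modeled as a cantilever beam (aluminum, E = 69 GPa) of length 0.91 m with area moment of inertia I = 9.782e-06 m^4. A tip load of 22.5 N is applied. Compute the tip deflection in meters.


delta = F*L^3/(3*E*I) = 22.5*0.91^3/(3*6.900e+10*9.782e-06)
      = 16.9553475/2024874 = 8.3735e-06

8.3735e-06 m


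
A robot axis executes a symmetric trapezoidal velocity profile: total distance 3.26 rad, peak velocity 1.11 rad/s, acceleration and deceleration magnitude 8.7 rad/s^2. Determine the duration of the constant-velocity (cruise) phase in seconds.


t_acc = v/a = 0.127586 s, d_acc = v^2/(2a) = 0.070810 rad each
d_cruise = 3.26 - 2*0.070810 = 3.118380 rad
t_cruise = d_cruise/v = 3.118380/1.11 = 2.8094

2.8094 s


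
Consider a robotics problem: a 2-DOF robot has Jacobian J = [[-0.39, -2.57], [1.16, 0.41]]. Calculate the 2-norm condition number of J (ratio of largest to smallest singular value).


JJ^T eigenvalues: trace(JJ^T) = 8.2707, det(JJ^T) = det(J)^2 = 7.95973369
s_max^2 = (8.2707 + sqrt(36.56554373))/2 = 7.15882250
s_min^2 = (8.2707 - sqrt(36.56554373))/2 = 1.11187750
kappa = s_max/s_min = sqrt(7.15882250/1.11187750) = 2.5374

2.5374


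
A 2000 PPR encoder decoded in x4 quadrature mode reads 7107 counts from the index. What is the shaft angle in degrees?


angle = counts * 360 / (PPR*4) = 7107 * 360 / 8000 = 319.8150

319.8150 degrees


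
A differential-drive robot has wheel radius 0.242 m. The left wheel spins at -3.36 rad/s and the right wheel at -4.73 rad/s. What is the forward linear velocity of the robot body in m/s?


v = r*(wR + wL)/2 = 0.242*(-4.73 + -3.36)/2 = -0.9789

-0.9789 m/s


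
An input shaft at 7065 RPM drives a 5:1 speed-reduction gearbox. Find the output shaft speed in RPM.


omega_out = omega_in / N = 7065 / 5 = 1413.0000

1413.0000 RPM


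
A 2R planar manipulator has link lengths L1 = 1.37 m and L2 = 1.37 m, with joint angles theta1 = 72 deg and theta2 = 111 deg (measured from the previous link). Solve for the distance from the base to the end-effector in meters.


x = L1*cos(th1) + L2*cos(th1+th2) = -0.944769
y = L1*sin(th1) + L2*sin(th1+th2) = 1.231247
d = sqrt(x^2 + y^2) = sqrt(0.892588 + 1.515969) = 1.5520

1.5520 m


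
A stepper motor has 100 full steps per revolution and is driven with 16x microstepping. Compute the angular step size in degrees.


step = 360/(100*16) = 360/1600 = 0.2250

0.2250 degrees
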